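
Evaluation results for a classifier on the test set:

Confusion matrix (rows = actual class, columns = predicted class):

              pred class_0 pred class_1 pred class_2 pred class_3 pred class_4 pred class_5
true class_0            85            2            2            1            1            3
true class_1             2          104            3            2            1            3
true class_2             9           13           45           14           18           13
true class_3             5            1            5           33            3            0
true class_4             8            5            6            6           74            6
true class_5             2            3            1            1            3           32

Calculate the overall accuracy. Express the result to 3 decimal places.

Accuracy = trace / total = (85+104+45+33+74+32=373) / 515 = 373/515 = 0.724

0.724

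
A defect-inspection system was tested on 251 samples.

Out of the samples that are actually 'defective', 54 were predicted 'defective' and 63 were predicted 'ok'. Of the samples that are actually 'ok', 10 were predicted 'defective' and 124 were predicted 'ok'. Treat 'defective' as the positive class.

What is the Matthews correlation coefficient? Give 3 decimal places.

0.443

MCC = (TP·TN − FP·FN) / √((TP+FP)(TP+FN)(TN+FP)(TN+FN))
Numerator = 54·124 − 10·63 = 6066
Denominator = √(64·117·134·187) = √187634304 = 13697.9671
MCC = 6066 / 13697.9671 = 0.443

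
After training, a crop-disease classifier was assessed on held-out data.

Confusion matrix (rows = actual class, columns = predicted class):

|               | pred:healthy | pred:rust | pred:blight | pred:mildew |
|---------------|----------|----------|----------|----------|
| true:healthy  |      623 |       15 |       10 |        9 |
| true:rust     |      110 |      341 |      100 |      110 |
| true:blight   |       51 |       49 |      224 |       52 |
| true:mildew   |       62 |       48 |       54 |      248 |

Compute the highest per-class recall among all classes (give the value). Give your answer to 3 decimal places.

0.948

Per-class recall (TP/(TP+FN)):
  healthy: TP=623, FN=15+10+9=34 → 623/657 = 0.9482
  rust: TP=341, FN=110+100+110=320 → 341/661 = 0.5159
  blight: TP=224, FN=51+49+52=152 → 224/376 = 0.5957
  mildew: TP=248, FN=62+48+54=164 → 248/412 = 0.6019
Highest is class 'healthy' with recall = 0.948.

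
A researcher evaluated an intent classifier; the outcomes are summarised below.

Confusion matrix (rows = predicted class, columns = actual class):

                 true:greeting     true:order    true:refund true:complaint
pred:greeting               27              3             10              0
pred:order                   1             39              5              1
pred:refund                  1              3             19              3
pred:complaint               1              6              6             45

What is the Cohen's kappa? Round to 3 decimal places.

Observed agreement pₒ = trace/N = 130/170 = 0.7647
Expected agreement pₑ = Σ (rowᵢ·colᵢ)/N² = (30·40 + 51·46 + 40·26 + 49·58)/170² = 0.2570
κ = (pₒ − pₑ)/(1 − pₑ) = (0.7647 − 0.2570)/(1 − 0.2570) = 0.683

0.683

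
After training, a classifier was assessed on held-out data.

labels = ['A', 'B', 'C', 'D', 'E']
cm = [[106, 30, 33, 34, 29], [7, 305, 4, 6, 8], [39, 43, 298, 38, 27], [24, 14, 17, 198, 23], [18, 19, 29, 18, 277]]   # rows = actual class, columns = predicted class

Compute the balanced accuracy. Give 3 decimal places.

0.707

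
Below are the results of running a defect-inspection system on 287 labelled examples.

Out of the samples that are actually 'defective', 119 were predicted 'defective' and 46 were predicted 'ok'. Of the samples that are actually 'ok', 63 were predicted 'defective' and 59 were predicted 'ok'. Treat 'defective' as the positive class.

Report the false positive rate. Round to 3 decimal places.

FPR = FP/(FP+TN) = 63/(63+59) = 0.516

0.516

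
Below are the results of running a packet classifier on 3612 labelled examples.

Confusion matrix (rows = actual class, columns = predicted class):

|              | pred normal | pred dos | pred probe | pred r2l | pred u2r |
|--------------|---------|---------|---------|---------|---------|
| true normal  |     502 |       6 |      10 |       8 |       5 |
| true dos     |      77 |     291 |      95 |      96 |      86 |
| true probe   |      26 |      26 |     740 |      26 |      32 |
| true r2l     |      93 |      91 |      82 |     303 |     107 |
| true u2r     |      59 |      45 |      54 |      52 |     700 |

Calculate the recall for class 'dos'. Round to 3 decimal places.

0.451

recall = TP/(TP+FN).
dos: TP=291, FN=77+95+96+86=354 → 291/645 = 0.4512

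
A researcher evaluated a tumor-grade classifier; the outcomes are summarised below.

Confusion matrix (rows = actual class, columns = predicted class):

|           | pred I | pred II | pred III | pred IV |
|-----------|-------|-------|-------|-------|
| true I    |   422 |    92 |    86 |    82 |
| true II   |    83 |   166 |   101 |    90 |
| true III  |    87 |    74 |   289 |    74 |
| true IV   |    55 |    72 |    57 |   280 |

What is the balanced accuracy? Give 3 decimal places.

0.538

Balanced accuracy = mean of per-class recall.
  I: recall = 422/682 = 0.6188
  II: recall = 166/440 = 0.3773
  III: recall = 289/524 = 0.5515
  IV: recall = 280/464 = 0.6034
Mean = (0.6188 + 0.3773 + 0.5515 + 0.6034) / 4 = 0.538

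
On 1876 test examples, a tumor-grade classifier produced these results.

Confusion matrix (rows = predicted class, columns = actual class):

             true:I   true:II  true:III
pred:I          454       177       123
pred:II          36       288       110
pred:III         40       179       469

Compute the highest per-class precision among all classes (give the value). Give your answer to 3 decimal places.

0.682

Per-class precision (TP/(TP+FP)):
  I: TP=454, FP=177+123=300 → 454/754 = 0.6021
  II: TP=288, FP=36+110=146 → 288/434 = 0.6636
  III: TP=469, FP=40+179=219 → 469/688 = 0.6817
Highest is class 'III' with precision = 0.682.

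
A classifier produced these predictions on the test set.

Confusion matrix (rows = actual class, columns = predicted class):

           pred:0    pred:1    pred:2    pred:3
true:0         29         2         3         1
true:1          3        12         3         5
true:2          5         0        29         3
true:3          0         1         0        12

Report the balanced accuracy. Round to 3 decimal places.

Balanced accuracy = mean of per-class recall.
  0: recall = 29/35 = 0.8286
  1: recall = 12/23 = 0.5217
  2: recall = 29/37 = 0.7838
  3: recall = 12/13 = 0.9231
Mean = (0.8286 + 0.5217 + 0.7838 + 0.9231) / 4 = 0.764

0.764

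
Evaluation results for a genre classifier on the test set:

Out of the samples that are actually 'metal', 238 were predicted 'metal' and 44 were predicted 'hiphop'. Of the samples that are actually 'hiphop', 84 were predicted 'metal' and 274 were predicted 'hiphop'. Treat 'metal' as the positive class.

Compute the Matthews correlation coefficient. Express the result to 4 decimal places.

0.6050

MCC = (TP·TN − FP·FN) / √((TP+FP)(TP+FN)(TN+FP)(TN+FN))
Numerator = 238·274 − 84·44 = 61516
Denominator = √(322·282·358·318) = √10337490576 = 101673.4507
MCC = 61516 / 101673.4507 = 0.6050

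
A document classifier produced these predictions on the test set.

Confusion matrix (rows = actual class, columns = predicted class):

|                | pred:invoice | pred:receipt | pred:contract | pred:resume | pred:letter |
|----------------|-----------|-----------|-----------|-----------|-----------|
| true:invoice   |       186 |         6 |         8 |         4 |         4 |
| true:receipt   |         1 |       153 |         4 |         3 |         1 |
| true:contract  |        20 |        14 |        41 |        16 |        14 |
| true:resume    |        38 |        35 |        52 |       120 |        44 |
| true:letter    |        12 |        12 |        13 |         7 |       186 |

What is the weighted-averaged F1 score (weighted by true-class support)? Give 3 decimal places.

0.675

Per-class F1 score (2·TP/(2·TP+FP+FN)):
  invoice: TP=186, FP=1+20+38+12=71, FN=6+8+4+4=22 → 372/465 = 0.8000
  receipt: TP=153, FP=6+14+35+12=67, FN=1+4+3+1=9 → 306/382 = 0.8010
  contract: TP=41, FP=8+4+52+13=77, FN=20+14+16+14=64 → 82/223 = 0.3677
  resume: TP=120, FP=4+3+16+7=30, FN=38+35+52+44=169 → 240/439 = 0.5467
  letter: TP=186, FP=4+1+14+44=63, FN=12+12+13+7=44 → 372/479 = 0.7766
Weighted-F1 score = Σ (supportᵢ/N)·F1 scoreᵢ with N=994: (208/994)·0.8000 + (162/994)·0.8010 + (105/994)·0.3677 + (289/994)·0.5467 + (230/994)·0.7766 = 0.675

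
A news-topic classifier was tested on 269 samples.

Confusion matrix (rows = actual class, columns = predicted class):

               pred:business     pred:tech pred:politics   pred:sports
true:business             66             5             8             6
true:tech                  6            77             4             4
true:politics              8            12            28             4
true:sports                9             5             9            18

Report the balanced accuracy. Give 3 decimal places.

0.650

Balanced accuracy = mean of per-class recall.
  business: recall = 66/85 = 0.7765
  tech: recall = 77/91 = 0.8462
  politics: recall = 28/52 = 0.5385
  sports: recall = 18/41 = 0.4390
Mean = (0.7765 + 0.8462 + 0.5385 + 0.4390) / 4 = 0.650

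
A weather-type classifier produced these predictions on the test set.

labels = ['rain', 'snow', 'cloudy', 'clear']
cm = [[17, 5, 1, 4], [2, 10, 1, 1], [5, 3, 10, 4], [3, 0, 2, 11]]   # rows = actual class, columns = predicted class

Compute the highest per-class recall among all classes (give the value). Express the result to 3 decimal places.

0.714

Per-class recall (TP/(TP+FN)):
  rain: TP=17, FN=5+1+4=10 → 17/27 = 0.6296
  snow: TP=10, FN=2+1+1=4 → 10/14 = 0.7143
  cloudy: TP=10, FN=5+3+4=12 → 10/22 = 0.4545
  clear: TP=11, FN=3+0+2=5 → 11/16 = 0.6875
Highest is class 'snow' with recall = 0.714.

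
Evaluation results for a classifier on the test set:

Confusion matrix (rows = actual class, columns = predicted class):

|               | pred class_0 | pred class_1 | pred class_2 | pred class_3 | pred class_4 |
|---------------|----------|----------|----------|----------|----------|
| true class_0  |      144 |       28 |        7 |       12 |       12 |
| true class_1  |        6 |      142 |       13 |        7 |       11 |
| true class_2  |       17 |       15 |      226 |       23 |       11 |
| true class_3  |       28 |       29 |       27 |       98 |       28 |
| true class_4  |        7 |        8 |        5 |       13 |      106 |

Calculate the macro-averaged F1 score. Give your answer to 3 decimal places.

0.689

Per-class F1 score (2·TP/(2·TP+FP+FN)):
  class_0: TP=144, FP=6+17+28+7=58, FN=28+7+12+12=59 → 288/405 = 0.7111
  class_1: TP=142, FP=28+15+29+8=80, FN=6+13+7+11=37 → 284/401 = 0.7082
  class_2: TP=226, FP=7+13+27+5=52, FN=17+15+23+11=66 → 452/570 = 0.7930
  class_3: TP=98, FP=12+7+23+13=55, FN=28+29+27+28=112 → 196/363 = 0.5399
  class_4: TP=106, FP=12+11+11+28=62, FN=7+8+5+13=33 → 212/307 = 0.6906
Macro-F1 score = mean = (0.7111 + 0.7082 + 0.7930 + 0.5399 + 0.6906) / 5 = 0.689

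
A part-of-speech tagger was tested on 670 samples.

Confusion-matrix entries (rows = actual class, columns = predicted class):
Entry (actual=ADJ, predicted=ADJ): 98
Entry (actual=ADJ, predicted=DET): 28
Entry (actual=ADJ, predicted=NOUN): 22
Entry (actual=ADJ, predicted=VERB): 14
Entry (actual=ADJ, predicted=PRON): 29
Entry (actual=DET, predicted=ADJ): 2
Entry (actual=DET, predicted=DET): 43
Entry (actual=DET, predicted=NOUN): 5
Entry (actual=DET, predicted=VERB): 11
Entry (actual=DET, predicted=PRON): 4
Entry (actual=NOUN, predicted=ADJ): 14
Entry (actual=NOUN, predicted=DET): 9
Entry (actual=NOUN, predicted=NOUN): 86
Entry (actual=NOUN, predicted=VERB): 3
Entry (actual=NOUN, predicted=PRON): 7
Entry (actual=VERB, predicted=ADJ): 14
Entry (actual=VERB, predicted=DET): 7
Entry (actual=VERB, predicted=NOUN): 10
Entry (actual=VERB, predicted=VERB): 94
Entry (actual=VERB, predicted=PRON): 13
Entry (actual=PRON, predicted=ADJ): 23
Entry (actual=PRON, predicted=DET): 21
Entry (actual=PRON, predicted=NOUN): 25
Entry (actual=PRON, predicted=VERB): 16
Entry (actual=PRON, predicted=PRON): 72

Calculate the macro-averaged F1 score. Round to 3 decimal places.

0.581

Per-class F1 score (2·TP/(2·TP+FP+FN)):
  ADJ: TP=98, FP=2+14+14+23=53, FN=28+22+14+29=93 → 196/342 = 0.5731
  DET: TP=43, FP=28+9+7+21=65, FN=2+5+11+4=22 → 86/173 = 0.4971
  NOUN: TP=86, FP=22+5+10+25=62, FN=14+9+3+7=33 → 172/267 = 0.6442
  VERB: TP=94, FP=14+11+3+16=44, FN=14+7+10+13=44 → 188/276 = 0.6812
  PRON: TP=72, FP=29+4+7+13=53, FN=23+21+25+16=85 → 144/282 = 0.5106
Macro-F1 score = mean = (0.5731 + 0.4971 + 0.6442 + 0.6812 + 0.5106) / 5 = 0.581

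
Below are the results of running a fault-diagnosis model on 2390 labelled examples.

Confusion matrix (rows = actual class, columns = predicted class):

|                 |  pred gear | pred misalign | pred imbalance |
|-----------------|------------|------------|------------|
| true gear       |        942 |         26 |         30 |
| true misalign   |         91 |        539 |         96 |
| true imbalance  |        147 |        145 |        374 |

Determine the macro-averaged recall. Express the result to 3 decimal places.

Per-class recall (TP/(TP+FN)):
  gear: TP=942, FN=26+30=56 → 942/998 = 0.9439
  misalign: TP=539, FN=91+96=187 → 539/726 = 0.7424
  imbalance: TP=374, FN=147+145=292 → 374/666 = 0.5616
Macro-recall = mean = (0.9439 + 0.7424 + 0.5616) / 3 = 0.749

0.749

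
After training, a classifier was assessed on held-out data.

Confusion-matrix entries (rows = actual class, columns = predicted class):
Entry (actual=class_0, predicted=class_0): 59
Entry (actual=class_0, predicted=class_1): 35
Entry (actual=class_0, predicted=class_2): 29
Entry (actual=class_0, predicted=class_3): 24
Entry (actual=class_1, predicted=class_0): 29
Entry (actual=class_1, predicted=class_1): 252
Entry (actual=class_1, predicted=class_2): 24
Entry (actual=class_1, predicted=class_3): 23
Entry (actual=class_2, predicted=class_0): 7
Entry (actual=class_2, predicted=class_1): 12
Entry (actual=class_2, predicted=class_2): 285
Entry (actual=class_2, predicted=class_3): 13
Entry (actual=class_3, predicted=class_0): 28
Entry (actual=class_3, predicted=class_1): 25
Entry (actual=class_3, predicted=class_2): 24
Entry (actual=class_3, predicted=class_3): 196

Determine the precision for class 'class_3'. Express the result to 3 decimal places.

0.766

Take TP from the diagonal, FP from the rest of the 'class_3' prediction marginal, FN from the rest of the 'class_3' actual marginal.
precision = TP/(TP+FP).
class_3: TP=196, FP=24+23+13=60 → 196/256 = 0.7656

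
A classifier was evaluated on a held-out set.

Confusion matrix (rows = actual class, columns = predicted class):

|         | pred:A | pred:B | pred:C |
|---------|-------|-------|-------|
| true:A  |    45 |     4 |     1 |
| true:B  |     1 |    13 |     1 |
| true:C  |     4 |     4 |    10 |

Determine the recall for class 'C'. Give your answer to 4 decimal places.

Treat 'C' as positive and all other classes as negative.
recall = TP/(TP+FN).
C: TP=10, FN=4+4=8 → 10/18 = 0.55556

0.5556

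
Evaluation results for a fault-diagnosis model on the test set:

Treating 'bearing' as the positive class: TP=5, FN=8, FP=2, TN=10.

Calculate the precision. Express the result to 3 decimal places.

Precision = TP/(TP+FP) = 5/(5+2) = 5/7 = 0.714

0.714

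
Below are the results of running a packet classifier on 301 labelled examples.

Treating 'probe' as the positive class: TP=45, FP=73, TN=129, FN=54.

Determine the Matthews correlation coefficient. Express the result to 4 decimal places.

MCC = (TP·TN − FP·FN) / √((TP+FP)(TP+FN)(TN+FP)(TN+FN))
Numerator = 45·129 − 73·54 = 1863
Denominator = √(118·99·202·183) = √431836812 = 20780.6836
MCC = 1863 / 20780.6836 = 0.0897

0.0897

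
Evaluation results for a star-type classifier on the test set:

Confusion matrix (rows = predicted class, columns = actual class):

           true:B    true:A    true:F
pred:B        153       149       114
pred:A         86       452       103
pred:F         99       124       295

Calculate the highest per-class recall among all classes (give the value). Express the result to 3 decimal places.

Per-class recall (TP/(TP+FN)):
  B: TP=153, FN=86+99=185 → 153/338 = 0.4527
  A: TP=452, FN=149+124=273 → 452/725 = 0.6234
  F: TP=295, FN=114+103=217 → 295/512 = 0.5762
Highest is class 'A' with recall = 0.623.

0.623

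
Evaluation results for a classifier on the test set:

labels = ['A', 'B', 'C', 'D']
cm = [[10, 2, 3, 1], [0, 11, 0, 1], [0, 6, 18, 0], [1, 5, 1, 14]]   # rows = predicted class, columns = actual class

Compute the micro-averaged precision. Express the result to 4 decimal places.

0.7260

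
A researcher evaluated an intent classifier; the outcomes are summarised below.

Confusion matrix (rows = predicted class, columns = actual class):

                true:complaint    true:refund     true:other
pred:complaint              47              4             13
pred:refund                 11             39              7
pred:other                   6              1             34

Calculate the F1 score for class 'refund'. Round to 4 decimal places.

0.7723

F1 score = 2·TP/(2·TP+FP+FN).
refund: TP=39, FP=11+7=18, FN=4+1=5 → 78/101 = 0.77228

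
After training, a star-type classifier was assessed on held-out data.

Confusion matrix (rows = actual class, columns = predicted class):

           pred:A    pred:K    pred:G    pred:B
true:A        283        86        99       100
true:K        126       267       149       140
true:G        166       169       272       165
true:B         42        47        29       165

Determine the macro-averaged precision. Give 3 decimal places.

0.428

Per-class precision (TP/(TP+FP)):
  A: TP=283, FP=126+166+42=334 → 283/617 = 0.4587
  K: TP=267, FP=86+169+47=302 → 267/569 = 0.4692
  G: TP=272, FP=99+149+29=277 → 272/549 = 0.4954
  B: TP=165, FP=100+140+165=405 → 165/570 = 0.2895
Macro-precision = mean = (0.4587 + 0.4692 + 0.4954 + 0.2895) / 4 = 0.428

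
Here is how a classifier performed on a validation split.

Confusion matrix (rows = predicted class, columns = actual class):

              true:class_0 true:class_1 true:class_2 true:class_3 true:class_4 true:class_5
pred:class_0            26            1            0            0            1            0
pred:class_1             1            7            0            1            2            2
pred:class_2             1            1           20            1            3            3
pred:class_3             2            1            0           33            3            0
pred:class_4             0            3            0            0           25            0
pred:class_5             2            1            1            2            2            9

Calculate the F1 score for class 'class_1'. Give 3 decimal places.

0.519

One-vs-rest for 'class_1': TP = diagonal; FP = other classes predicted 'class_1'; FN = 'class_1' predicted as other.
F1 score = 2·TP/(2·TP+FP+FN).
class_1: TP=7, FP=1+0+1+2+2=6, FN=1+1+1+3+1=7 → 14/27 = 0.5185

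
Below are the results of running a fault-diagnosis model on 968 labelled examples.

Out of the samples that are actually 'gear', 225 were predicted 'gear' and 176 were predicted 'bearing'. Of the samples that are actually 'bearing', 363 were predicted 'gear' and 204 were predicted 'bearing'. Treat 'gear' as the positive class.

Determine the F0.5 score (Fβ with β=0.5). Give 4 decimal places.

0.4086

Fβ = (1+β²)·TP / ((1+β²)·TP + β²·FN + FP), with β²=1/4
= 1.25·225 / (1.25·225 + 0.25·176 + 363) = 0.4086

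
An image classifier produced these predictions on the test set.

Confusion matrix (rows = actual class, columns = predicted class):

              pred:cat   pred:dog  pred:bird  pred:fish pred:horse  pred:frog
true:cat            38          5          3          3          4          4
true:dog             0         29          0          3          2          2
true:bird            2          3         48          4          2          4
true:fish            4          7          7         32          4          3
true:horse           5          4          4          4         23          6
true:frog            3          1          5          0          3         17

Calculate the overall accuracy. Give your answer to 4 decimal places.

0.6493

Accuracy = trace / total = (38+29+48+32+23+17=187) / 288 = 187/288 = 0.6493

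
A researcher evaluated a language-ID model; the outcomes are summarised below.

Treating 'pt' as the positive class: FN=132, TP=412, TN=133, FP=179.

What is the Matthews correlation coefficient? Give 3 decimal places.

0.191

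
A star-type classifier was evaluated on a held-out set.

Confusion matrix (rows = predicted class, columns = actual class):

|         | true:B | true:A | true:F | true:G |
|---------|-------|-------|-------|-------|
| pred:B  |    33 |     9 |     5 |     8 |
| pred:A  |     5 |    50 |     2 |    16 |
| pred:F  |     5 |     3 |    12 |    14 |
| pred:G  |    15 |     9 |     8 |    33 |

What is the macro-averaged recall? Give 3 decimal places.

Per-class recall (TP/(TP+FN)):
  B: TP=33, FN=5+5+15=25 → 33/58 = 0.5690
  A: TP=50, FN=9+3+9=21 → 50/71 = 0.7042
  F: TP=12, FN=5+2+8=15 → 12/27 = 0.4444
  G: TP=33, FN=8+16+14=38 → 33/71 = 0.4648
Macro-recall = mean = (0.5690 + 0.7042 + 0.4444 + 0.4648) / 4 = 0.546

0.546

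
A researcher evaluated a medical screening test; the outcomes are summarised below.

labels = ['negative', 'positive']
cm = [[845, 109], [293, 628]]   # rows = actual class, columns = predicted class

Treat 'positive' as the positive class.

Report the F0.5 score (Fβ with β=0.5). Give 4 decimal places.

0.8116

Fβ = (1+β²)·TP / ((1+β²)·TP + β²·FN + FP), with β²=1/4
= 1.25·628 / (1.25·628 + 0.25·293 + 109) = 0.8116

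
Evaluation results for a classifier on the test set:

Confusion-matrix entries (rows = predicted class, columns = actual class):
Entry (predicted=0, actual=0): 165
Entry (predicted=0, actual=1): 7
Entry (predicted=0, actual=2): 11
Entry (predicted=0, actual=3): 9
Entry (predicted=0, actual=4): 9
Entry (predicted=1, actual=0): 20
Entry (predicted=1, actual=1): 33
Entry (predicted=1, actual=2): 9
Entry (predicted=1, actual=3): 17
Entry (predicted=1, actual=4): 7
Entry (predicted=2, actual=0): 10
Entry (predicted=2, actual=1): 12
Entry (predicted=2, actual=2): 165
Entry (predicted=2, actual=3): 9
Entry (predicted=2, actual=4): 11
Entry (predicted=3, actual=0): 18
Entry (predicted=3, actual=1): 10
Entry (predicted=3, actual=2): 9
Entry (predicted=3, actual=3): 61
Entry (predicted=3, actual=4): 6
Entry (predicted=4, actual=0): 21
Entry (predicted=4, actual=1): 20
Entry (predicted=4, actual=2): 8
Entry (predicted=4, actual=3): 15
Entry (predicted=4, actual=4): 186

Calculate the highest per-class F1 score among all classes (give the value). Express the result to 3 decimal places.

Per-class F1 score (2·TP/(2·TP+FP+FN)):
  0: TP=165, FP=7+11+9+9=36, FN=20+10+18+21=69 → 330/435 = 0.7586
  1: TP=33, FP=20+9+17+7=53, FN=7+12+10+20=49 → 66/168 = 0.3929
  2: TP=165, FP=10+12+9+11=42, FN=11+9+9+8=37 → 330/409 = 0.8068
  3: TP=61, FP=18+10+9+6=43, FN=9+17+9+15=50 → 122/215 = 0.5674
  4: TP=186, FP=21+20+8+15=64, FN=9+7+11+6=33 → 372/469 = 0.7932
Highest is class '2' with F1 score = 0.807.

0.807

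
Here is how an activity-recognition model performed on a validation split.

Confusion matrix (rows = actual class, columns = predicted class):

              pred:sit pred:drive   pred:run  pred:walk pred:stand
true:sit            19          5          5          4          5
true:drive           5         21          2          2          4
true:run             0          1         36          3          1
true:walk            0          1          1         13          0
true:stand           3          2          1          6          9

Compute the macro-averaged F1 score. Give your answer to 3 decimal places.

Per-class F1 score (2·TP/(2·TP+FP+FN)):
  sit: TP=19, FP=5+0+0+3=8, FN=5+5+4+5=19 → 38/65 = 0.5846
  drive: TP=21, FP=5+1+1+2=9, FN=5+2+2+4=13 → 42/64 = 0.6563
  run: TP=36, FP=5+2+1+1=9, FN=0+1+3+1=5 → 72/86 = 0.8372
  walk: TP=13, FP=4+2+3+6=15, FN=0+1+1+0=2 → 26/43 = 0.6047
  stand: TP=9, FP=5+4+1+0=10, FN=3+2+1+6=12 → 18/40 = 0.4500
Macro-F1 score = mean = (0.5846 + 0.6563 + 0.8372 + 0.6047 + 0.4500) / 5 = 0.627

0.627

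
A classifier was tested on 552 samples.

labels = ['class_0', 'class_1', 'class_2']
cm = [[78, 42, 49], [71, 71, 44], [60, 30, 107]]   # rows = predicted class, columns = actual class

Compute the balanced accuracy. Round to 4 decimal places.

0.4682

Balanced accuracy = mean of per-class recall.
  class_0: recall = 78/209 = 0.37321
  class_1: recall = 71/143 = 0.49650
  class_2: recall = 107/200 = 0.53500
Mean = (0.37321 + 0.49650 + 0.53500) / 3 = 0.4682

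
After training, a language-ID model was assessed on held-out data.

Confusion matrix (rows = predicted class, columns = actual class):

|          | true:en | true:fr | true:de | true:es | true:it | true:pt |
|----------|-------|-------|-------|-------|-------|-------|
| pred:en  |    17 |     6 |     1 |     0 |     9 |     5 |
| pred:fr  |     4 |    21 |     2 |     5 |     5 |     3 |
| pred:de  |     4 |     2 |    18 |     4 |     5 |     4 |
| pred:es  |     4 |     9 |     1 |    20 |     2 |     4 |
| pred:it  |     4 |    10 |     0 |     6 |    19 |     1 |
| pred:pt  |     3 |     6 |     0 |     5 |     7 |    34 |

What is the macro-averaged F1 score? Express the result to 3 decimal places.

0.516

Per-class F1 score (2·TP/(2·TP+FP+FN)):
  en: TP=17, FP=6+1+0+9+5=21, FN=4+4+4+4+3=19 → 34/74 = 0.4595
  fr: TP=21, FP=4+2+5+5+3=19, FN=6+2+9+10+6=33 → 42/94 = 0.4468
  de: TP=18, FP=4+2+4+5+4=19, FN=1+2+1+0+0=4 → 36/59 = 0.6102
  es: TP=20, FP=4+9+1+2+4=20, FN=0+5+4+6+5=20 → 40/80 = 0.5000
  it: TP=19, FP=4+10+0+6+1=21, FN=9+5+5+2+7=28 → 38/87 = 0.4368
  pt: TP=34, FP=3+6+0+5+7=21, FN=5+3+4+4+1=17 → 68/106 = 0.6415
Macro-F1 score = mean = (0.4595 + 0.4468 + 0.6102 + 0.5000 + 0.4368 + 0.6415) / 6 = 0.516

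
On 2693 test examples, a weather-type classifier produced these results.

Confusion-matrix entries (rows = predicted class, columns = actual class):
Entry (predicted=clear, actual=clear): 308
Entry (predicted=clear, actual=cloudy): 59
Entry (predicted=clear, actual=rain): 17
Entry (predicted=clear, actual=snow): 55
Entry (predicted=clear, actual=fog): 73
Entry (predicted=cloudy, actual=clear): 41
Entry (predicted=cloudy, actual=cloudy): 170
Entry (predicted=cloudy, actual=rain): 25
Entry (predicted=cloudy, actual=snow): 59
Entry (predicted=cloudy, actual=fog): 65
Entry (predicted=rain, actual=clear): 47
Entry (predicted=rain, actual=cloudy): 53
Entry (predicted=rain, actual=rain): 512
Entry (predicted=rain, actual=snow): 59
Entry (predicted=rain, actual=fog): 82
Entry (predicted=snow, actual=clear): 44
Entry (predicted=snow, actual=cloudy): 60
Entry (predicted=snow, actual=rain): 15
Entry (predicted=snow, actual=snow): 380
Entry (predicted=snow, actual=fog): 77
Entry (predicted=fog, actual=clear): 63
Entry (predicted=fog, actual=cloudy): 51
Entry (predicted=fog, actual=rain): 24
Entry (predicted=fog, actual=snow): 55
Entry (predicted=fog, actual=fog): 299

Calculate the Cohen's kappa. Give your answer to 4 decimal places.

0.5215

Observed agreement pₒ = trace/N = 1669/2693 = 0.61975
Expected agreement pₑ = Σ (rowᵢ·colᵢ)/N² = (503·512 + 393·360 + 593·753 + 608·576 + 596·492)/2693² = 0.20531
κ = (pₒ − pₑ)/(1 − pₑ) = (0.61975 − 0.20531)/(1 − 0.20531) = 0.5215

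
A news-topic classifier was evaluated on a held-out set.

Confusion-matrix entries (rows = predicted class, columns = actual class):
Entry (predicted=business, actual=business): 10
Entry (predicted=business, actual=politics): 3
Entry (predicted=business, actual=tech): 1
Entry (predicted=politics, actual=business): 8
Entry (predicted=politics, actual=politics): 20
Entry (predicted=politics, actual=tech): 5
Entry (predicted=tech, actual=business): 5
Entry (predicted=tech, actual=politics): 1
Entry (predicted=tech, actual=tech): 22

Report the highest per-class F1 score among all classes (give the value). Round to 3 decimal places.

Per-class F1 score (2·TP/(2·TP+FP+FN)):
  business: TP=10, FP=3+1=4, FN=8+5=13 → 20/37 = 0.5405
  politics: TP=20, FP=8+5=13, FN=3+1=4 → 40/57 = 0.7018
  tech: TP=22, FP=5+1=6, FN=1+5=6 → 44/56 = 0.7857
Highest is class 'tech' with F1 score = 0.786.

0.786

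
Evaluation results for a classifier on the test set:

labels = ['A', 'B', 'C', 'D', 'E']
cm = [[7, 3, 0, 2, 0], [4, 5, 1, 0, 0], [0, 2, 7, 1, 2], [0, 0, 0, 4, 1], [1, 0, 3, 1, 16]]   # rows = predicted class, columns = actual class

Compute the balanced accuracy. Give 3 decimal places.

0.612

Balanced accuracy = mean of per-class recall.
  A: recall = 7/12 = 0.5833
  B: recall = 5/10 = 0.5000
  C: recall = 7/11 = 0.6364
  D: recall = 4/8 = 0.5000
  E: recall = 16/19 = 0.8421
Mean = (0.5833 + 0.5000 + 0.6364 + 0.5000 + 0.8421) / 5 = 0.612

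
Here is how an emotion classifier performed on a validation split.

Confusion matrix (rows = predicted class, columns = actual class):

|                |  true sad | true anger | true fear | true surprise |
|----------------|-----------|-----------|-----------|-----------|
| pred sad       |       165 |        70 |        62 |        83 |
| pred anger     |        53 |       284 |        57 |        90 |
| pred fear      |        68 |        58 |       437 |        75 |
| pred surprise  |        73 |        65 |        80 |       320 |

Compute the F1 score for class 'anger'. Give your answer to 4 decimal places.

0.5911

Take TP from the diagonal, FP from the rest of the 'anger' prediction marginal, FN from the rest of the 'anger' actual marginal.
F1 score = 2·TP/(2·TP+FP+FN).
anger: TP=284, FP=53+57+90=200, FN=70+58+65=193 → 568/961 = 0.59105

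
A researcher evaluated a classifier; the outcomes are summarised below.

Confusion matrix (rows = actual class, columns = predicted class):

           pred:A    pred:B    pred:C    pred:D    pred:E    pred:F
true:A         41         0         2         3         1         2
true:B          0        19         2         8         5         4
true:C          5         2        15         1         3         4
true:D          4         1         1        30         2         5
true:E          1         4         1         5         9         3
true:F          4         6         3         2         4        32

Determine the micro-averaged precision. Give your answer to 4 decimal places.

Micro-averaging pools counts across classes: ΣTP=146, ΣFP=88, ΣFN=88.
Micro-precision = TP/(TP+FP) on pooled counts = 0.6239 (equals overall accuracy in single-label multiclass).

0.6239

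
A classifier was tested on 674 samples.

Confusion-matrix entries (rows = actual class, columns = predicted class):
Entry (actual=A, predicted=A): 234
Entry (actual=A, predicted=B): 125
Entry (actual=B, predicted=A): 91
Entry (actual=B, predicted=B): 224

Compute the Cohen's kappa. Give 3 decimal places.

0.361

Observed agreement pₒ = trace/N = 458/674 = 0.6795
Expected agreement pₑ = Σ (rowᵢ·colᵢ)/N² = (359·325 + 315·349)/674² = 0.4988
κ = (pₒ − pₑ)/(1 − pₑ) = (0.6795 − 0.4988)/(1 − 0.4988) = 0.361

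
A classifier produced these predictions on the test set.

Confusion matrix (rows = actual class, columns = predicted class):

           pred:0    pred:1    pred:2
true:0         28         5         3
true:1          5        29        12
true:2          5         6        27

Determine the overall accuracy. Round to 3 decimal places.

0.700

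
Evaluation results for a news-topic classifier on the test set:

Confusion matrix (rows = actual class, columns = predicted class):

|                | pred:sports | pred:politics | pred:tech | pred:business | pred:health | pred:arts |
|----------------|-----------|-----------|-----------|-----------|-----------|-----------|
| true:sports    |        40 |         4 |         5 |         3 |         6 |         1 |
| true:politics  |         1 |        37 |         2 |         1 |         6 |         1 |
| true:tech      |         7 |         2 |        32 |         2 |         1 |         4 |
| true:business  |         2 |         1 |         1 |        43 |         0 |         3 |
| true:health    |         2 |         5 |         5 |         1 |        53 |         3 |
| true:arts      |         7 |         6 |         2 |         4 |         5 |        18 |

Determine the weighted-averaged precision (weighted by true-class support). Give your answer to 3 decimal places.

0.701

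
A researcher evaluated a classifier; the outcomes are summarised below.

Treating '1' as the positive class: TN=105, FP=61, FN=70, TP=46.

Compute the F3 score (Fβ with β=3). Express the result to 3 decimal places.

Fβ = (1+β²)·TP / ((1+β²)·TP + β²·FN + FP), with β²=9
= 10·46 / (10·46 + 9·70 + 61) = 0.400

0.400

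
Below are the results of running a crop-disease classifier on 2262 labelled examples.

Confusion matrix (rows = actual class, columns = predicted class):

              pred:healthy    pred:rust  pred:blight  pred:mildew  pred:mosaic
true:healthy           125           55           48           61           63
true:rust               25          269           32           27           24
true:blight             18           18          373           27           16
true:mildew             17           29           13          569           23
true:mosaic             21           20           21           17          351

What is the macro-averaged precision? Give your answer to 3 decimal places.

Per-class precision (TP/(TP+FP)):
  healthy: TP=125, FP=25+18+17+21=81 → 125/206 = 0.6068
  rust: TP=269, FP=55+18+29+20=122 → 269/391 = 0.6880
  blight: TP=373, FP=48+32+13+21=114 → 373/487 = 0.7659
  mildew: TP=569, FP=61+27+27+17=132 → 569/701 = 0.8117
  mosaic: TP=351, FP=63+24+16+23=126 → 351/477 = 0.7358
Macro-precision = mean = (0.6068 + 0.6880 + 0.7659 + 0.8117 + 0.7358) / 5 = 0.722

0.722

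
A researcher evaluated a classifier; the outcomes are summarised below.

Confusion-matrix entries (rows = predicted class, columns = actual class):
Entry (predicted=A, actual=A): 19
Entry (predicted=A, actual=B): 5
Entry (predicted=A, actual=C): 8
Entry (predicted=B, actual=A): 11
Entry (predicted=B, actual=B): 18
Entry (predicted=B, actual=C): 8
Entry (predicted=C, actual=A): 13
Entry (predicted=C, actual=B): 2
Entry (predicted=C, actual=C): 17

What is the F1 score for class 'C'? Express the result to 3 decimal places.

One-vs-rest for 'C': TP = diagonal; FP = other classes predicted 'C'; FN = 'C' predicted as other.
F1 score = 2·TP/(2·TP+FP+FN).
C: TP=17, FP=13+2=15, FN=8+8=16 → 34/65 = 0.5231

0.523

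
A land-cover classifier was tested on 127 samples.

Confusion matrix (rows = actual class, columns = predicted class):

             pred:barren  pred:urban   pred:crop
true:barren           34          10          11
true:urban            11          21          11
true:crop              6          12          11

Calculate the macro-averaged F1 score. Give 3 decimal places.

Per-class F1 score (2·TP/(2·TP+FP+FN)):
  barren: TP=34, FP=11+6=17, FN=10+11=21 → 68/106 = 0.6415
  urban: TP=21, FP=10+12=22, FN=11+11=22 → 42/86 = 0.4884
  crop: TP=11, FP=11+11=22, FN=6+12=18 → 22/62 = 0.3548
Macro-F1 score = mean = (0.6415 + 0.4884 + 0.3548) / 3 = 0.495

0.495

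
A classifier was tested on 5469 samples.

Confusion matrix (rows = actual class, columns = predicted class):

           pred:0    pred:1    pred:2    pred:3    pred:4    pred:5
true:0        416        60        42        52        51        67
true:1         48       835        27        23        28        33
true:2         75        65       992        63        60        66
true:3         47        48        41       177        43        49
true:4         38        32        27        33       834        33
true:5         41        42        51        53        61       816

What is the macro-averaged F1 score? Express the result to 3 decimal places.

0.704

Per-class F1 score (2·TP/(2·TP+FP+FN)):
  0: TP=416, FP=48+75+47+38+41=249, FN=60+42+52+51+67=272 → 832/1353 = 0.6149
  1: TP=835, FP=60+65+48+32+42=247, FN=48+27+23+28+33=159 → 1670/2076 = 0.8044
  2: TP=992, FP=42+27+41+27+51=188, FN=75+65+63+60+66=329 → 1984/2501 = 0.7933
  3: TP=177, FP=52+23+63+33+53=224, FN=47+48+41+43+49=228 → 354/806 = 0.4392
  4: TP=834, FP=51+28+60+43+61=243, FN=38+32+27+33+33=163 → 1668/2074 = 0.8042
  5: TP=816, FP=67+33+66+49+33=248, FN=41+42+51+53+61=248 → 1632/2128 = 0.7669
Macro-F1 score = mean = (0.6149 + 0.8044 + 0.7933 + 0.4392 + 0.8042 + 0.7669) / 6 = 0.704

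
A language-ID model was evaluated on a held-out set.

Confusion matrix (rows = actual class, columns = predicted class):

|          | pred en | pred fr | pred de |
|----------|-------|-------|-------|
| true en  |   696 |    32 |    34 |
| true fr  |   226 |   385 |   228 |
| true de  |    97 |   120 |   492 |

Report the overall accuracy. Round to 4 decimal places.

0.6810

Accuracy = trace / total = (696+385+492=1573) / 2310 = 1573/2310 = 0.6810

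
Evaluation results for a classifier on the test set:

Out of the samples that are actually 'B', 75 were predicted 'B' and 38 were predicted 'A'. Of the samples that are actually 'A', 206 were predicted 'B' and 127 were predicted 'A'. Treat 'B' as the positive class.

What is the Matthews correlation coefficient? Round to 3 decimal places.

0.041

MCC = (TP·TN − FP·FN) / √((TP+FP)(TP+FN)(TN+FP)(TN+FN))
Numerator = 75·127 − 206·38 = 1697
Denominator = √(281·113·333·165) = √1744668585 = 41769.2301
MCC = 1697 / 41769.2301 = 0.041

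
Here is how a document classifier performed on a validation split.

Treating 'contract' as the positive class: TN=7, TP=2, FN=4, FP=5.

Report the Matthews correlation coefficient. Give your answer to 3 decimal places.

MCC = (TP·TN − FP·FN) / √((TP+FP)(TP+FN)(TN+FP)(TN+FN))
Numerator = 2·7 − 5·4 = -6
Denominator = √(7·6·12·11) = √5544 = 74.4580
MCC = -6 / 74.4580 = -0.081

-0.081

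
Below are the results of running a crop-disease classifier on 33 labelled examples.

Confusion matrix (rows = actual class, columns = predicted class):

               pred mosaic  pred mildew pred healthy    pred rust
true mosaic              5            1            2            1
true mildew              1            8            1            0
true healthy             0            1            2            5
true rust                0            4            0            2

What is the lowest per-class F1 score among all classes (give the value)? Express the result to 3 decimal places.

0.286

Per-class F1 score (2·TP/(2·TP+FP+FN)):
  mosaic: TP=5, FP=1+0+0=1, FN=1+2+1=4 → 10/15 = 0.6667
  mildew: TP=8, FP=1+1+4=6, FN=1+1+0=2 → 16/24 = 0.6667
  healthy: TP=2, FP=2+1+0=3, FN=0+1+5=6 → 4/13 = 0.3077
  rust: TP=2, FP=1+0+5=6, FN=0+4+0=4 → 4/14 = 0.2857
Lowest is class 'rust' with F1 score = 0.286.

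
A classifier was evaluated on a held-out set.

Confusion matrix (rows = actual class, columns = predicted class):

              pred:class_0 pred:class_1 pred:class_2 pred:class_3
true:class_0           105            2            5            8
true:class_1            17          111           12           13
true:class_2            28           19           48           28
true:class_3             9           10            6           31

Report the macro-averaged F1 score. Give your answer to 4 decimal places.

Per-class F1 score (2·TP/(2·TP+FP+FN)):
  class_0: TP=105, FP=17+28+9=54, FN=2+5+8=15 → 210/279 = 0.75269
  class_1: TP=111, FP=2+19+10=31, FN=17+12+13=42 → 222/295 = 0.75254
  class_2: TP=48, FP=5+12+6=23, FN=28+19+28=75 → 96/194 = 0.49485
  class_3: TP=31, FP=8+13+28=49, FN=9+10+6=25 → 62/136 = 0.45588
Macro-F1 score = mean = (0.75269 + 0.75254 + 0.49485 + 0.45588) / 4 = 0.6140

0.6140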